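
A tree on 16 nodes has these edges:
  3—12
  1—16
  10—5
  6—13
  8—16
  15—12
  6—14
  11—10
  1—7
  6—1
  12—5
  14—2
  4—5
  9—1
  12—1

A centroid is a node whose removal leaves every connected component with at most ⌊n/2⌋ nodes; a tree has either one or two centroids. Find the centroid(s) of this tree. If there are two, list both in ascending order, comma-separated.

1

If 1 is removed the pieces have sizes 7, 4, 2, 1, 1, all ≤ ⌊16/2⌋ = 8.
No neighbour of 1 does as well, so 1 is the unique centroid.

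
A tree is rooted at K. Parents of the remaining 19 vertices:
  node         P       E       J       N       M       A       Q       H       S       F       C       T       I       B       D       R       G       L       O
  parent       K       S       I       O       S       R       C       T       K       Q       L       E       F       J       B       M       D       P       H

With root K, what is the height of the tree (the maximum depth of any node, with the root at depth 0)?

A deepest node is G, reached by K-P-L-C-Q-F-I-J-B-D-G.
That path has 10 edges, so the height is 10.

10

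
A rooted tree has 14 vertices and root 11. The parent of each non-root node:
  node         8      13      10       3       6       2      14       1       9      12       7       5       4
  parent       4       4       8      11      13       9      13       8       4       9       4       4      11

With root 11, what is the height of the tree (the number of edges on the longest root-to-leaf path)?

3

The longest root-to-leaf path is 11 – 4 – 8 – 10 (3 edges).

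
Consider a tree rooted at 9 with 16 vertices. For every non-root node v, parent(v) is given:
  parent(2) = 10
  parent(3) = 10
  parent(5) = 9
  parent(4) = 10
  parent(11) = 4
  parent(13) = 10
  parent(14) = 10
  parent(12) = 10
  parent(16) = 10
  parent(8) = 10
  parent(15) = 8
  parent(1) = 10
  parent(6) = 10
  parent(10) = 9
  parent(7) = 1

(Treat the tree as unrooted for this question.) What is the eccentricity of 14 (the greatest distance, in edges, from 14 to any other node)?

3

Distances from 14 peak at 3, attained at 7 (11, 15, 5 also at distance 3).
14-10-1-7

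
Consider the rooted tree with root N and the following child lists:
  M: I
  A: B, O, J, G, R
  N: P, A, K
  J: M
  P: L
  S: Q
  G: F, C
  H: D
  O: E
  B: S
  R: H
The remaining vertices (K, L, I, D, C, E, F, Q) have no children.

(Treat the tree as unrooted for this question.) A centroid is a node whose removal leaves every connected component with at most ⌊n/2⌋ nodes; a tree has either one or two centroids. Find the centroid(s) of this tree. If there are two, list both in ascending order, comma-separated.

A

If A is removed the pieces have sizes 4, 3, 3, 3, 3, 2, all ≤ ⌊19/2⌋ = 9.
Every other node leaves some component of size > 9, so the centroid is unique.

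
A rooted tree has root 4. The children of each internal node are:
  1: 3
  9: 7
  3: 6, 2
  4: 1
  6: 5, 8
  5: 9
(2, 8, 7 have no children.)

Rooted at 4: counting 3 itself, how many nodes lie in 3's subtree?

7

The subtree rooted at 3 contains: 3, 6, 2, 5, 8, 9, 7 — 7 nodes.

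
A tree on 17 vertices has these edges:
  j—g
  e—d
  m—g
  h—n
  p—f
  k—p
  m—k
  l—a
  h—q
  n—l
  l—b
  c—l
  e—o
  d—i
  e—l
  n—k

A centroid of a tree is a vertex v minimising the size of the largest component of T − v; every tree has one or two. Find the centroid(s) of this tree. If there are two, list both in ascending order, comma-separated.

Delete n: the remaining components have sizes 8, 6, 2. Max 8 ≤ 8, so n is a centroid.
No neighbour of n does as well, so n is the unique centroid.

n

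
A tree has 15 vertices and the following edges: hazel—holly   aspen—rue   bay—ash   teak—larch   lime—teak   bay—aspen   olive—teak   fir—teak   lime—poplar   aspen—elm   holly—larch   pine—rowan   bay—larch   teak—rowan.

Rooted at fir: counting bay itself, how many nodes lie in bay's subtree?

5

bay's subtree: {bay, aspen, ash, rue, elm}, size 5.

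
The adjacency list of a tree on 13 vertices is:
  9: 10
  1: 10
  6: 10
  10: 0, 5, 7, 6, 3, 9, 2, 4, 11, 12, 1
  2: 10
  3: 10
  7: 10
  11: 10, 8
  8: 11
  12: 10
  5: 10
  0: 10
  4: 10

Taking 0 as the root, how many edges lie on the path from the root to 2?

2

Path from 0 to 2: 0–10–2, which has 2 edges.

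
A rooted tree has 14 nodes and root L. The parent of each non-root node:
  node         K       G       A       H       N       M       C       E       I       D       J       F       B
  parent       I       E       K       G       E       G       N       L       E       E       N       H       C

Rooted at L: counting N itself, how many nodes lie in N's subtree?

4

Descendants of N (including itself): N, C, J, B. That's 4.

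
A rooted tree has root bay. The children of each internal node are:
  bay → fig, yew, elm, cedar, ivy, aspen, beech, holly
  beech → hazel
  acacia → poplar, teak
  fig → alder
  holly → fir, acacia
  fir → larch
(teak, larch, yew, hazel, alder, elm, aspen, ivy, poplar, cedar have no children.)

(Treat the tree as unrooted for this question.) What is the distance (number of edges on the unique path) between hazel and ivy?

3

hazel - beech - bay - ivy: 3 edges.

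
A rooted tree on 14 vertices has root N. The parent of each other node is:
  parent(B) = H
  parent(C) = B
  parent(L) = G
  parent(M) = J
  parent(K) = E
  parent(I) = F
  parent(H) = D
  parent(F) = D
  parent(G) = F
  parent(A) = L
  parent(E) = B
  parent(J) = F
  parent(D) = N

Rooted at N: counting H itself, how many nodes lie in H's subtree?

Descendants of H (including itself): H, B, C, E, K. That's 5.

5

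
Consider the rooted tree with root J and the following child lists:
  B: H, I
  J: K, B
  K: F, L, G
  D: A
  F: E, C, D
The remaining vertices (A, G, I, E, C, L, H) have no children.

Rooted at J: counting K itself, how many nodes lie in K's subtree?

The subtree rooted at K contains: K, F, L, G, D, E, C, A — 8 nodes.

8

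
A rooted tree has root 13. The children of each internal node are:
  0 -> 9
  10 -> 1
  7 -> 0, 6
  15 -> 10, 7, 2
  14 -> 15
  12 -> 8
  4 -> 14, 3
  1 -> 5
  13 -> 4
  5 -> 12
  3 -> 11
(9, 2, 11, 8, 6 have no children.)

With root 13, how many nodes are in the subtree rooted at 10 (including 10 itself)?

5

Descendants of 10 (including itself): 10, 1, 5, 12, 8. That's 5.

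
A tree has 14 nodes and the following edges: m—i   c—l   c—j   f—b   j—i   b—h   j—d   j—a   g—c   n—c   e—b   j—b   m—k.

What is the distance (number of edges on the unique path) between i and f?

3

Walking from i: i–j–b–f. Length 3.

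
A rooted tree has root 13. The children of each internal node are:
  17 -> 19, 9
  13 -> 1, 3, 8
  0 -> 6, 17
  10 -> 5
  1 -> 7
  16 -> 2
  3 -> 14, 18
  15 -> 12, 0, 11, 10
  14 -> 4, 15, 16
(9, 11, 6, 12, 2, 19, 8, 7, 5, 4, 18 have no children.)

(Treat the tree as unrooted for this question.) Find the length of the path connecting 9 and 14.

4

Walking from 9: 9–17–0–15–14. Length 4.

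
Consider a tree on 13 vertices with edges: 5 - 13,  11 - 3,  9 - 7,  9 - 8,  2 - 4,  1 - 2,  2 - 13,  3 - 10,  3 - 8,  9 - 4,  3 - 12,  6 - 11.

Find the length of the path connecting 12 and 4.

4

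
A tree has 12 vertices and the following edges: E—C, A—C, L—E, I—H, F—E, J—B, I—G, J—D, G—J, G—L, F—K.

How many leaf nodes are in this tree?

Exactly 5 nodes have a single neighbour: A, B, D, H, K.

5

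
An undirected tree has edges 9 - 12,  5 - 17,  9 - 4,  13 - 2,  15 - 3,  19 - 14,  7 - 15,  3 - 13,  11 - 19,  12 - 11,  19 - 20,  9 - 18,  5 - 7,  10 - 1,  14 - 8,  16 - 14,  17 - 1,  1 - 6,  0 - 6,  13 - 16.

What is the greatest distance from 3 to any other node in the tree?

A farthest node from 3 is 4 (18 also at distance 8).
The path 3–13–16–14–19–11–12–9–4 has 8 edges.

8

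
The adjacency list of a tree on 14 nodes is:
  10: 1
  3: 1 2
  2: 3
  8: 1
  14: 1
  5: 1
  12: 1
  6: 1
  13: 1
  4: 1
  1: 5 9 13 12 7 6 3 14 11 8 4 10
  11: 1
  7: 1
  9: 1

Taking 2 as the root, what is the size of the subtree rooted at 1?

12

1's subtree: {1, 13, 7, 8, 6, 10, 14, 9, 4, 12, 11, 5}, size 12.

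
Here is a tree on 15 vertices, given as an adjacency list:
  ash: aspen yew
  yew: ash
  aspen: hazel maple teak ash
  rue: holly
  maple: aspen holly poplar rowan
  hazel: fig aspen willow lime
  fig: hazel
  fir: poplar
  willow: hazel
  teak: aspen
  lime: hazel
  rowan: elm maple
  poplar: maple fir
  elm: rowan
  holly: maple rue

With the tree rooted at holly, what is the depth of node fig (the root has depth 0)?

holly–maple–aspen–hazel–fig — 4 edges.

4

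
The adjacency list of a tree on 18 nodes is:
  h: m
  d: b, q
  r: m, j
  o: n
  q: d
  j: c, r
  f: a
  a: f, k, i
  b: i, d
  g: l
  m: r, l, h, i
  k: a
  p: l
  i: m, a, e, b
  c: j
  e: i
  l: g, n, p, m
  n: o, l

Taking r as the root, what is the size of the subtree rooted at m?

The subtree rooted at m contains: m, i, h, l, a, e, b, g, p, n, k, f, d, o, q — 15 nodes.

15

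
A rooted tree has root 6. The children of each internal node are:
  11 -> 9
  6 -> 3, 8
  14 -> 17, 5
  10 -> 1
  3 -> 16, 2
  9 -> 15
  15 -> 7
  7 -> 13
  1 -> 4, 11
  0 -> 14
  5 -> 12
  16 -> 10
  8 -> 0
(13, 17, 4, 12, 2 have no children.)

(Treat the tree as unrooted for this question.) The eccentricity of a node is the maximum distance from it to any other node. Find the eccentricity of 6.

A farthest node from 6 is 13.
The path 6-3-16-10-1-11-9-15-7-13 has 9 edges.

9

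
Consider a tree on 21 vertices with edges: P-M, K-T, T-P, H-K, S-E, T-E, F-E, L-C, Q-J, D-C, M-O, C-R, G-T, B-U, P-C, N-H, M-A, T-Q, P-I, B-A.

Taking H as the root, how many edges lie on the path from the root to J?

4

Path from H to J: H – K – T – Q – J, which has 4 edges.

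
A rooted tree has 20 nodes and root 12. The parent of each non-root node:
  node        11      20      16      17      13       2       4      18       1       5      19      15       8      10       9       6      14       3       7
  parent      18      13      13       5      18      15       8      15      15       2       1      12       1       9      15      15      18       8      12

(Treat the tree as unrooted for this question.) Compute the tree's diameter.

6

Starting from 3, a farthest node is 17 at distance 6.
One longest path: 3–8–1–15–2–5–17.
So the diameter is 6.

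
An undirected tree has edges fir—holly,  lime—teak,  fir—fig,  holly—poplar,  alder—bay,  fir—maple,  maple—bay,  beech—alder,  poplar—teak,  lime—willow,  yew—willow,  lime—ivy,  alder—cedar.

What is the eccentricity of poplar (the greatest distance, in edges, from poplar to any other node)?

A farthest node from poplar is cedar (beech also at distance 6).
The path poplar-holly-fir-maple-bay-alder-cedar has 6 edges.

6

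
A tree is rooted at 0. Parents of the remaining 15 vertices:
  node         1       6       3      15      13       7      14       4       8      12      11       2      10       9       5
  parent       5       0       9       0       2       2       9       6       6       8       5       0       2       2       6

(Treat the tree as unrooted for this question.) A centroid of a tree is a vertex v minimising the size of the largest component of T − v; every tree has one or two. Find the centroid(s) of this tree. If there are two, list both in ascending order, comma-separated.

0

If 0 is removed the pieces have sizes 7, 7, 1, all ≤ ⌊16/2⌋ = 8.
Every other node leaves some component of size > 8, so the centroid is unique.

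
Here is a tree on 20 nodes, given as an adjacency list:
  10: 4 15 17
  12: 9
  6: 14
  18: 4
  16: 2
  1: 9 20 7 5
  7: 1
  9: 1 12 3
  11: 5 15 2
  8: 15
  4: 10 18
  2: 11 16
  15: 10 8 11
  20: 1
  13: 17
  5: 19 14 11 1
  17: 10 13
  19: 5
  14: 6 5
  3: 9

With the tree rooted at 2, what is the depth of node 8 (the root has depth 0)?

Climbing from 8 to the root: 8 – 15 – 11 – 2. That's 3 steps.

3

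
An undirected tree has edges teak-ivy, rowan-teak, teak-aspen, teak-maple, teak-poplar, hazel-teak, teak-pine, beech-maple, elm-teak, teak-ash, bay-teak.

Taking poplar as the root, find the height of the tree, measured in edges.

The longest root-to-leaf path is poplar → teak → maple → beech (3 edges).

3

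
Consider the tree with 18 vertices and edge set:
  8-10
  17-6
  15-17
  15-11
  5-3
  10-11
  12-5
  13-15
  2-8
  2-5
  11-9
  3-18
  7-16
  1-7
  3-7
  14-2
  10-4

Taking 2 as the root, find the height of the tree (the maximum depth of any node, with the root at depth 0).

6

A deepest node is 6, reached by 2-8-10-11-15-17-6.
That path has 6 edges, so the height is 6.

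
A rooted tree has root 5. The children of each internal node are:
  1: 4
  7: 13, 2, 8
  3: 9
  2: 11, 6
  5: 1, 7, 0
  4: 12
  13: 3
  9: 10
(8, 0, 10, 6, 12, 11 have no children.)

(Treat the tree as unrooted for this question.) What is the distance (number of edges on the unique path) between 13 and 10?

3

13–3–9–10: 3 edges.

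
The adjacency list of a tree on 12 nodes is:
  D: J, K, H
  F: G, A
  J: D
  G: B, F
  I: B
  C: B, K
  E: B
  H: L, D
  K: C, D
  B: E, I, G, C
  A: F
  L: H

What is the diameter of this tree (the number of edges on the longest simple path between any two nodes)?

8

Starting from L, a farthest node is A at distance 8.
One longest path: L – H – D – K – C – B – G – F – A.
So the diameter is 8.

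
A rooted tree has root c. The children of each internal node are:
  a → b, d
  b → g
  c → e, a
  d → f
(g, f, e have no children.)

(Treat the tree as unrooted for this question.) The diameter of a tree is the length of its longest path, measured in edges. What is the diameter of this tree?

BFS from e reaches f last, at distance 4; BFS from f confirms no node is farther.
Path: e-c-a-d-f.

4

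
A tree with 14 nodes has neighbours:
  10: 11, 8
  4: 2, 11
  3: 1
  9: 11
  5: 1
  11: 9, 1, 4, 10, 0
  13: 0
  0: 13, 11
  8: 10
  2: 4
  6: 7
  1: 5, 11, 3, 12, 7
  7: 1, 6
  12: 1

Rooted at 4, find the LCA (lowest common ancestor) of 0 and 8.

11

Path 0→root: 0 11 4; path 8→root: 8 10 11 4.
First common node: 11.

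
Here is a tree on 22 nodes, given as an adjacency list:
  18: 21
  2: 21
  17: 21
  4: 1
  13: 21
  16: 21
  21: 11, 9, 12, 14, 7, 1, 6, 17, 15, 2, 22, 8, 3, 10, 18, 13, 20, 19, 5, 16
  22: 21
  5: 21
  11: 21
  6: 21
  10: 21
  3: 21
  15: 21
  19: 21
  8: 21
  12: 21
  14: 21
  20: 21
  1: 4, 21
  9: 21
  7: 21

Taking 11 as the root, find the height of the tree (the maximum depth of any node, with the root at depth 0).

A deepest node is 4, reached by 11–21–1–4.
That path has 3 edges, so the height is 3.

3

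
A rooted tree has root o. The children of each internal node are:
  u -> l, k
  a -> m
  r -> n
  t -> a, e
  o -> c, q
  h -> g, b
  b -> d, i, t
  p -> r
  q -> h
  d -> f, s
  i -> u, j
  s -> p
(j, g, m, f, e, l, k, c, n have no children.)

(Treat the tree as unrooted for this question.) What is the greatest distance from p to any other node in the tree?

7

The node farthest from p is c, via p – s – d – b – h – q – o – c — 7 edges.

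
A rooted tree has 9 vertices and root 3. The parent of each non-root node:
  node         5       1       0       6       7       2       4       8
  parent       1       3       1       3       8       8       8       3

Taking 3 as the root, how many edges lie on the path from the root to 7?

2

Climbing from 7 to the root: 7–8–3. That's 2 steps.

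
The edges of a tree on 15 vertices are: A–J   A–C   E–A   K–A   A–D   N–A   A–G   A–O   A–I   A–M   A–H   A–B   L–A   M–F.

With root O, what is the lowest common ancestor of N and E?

N's ancestor chain is N, A, O and E's is E, A, O; they first meet at A.

A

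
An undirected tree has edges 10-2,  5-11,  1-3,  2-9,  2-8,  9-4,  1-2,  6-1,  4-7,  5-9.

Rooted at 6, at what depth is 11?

Path from 6 to 11: 6 → 1 → 2 → 9 → 5 → 11, which has 5 edges.

5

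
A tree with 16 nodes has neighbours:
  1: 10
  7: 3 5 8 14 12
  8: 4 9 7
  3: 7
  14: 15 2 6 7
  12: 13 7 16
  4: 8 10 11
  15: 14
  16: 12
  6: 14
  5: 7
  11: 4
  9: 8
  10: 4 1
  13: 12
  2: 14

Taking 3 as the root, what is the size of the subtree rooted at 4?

4

Descendants of 4 (including itself): 4, 11, 10, 1. That's 4.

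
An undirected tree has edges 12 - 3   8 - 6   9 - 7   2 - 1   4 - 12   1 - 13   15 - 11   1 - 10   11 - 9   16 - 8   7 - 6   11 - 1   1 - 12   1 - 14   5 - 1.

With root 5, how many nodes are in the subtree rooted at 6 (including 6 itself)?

Descendants of 6 (including itself): 6, 8, 16. That's 3.

3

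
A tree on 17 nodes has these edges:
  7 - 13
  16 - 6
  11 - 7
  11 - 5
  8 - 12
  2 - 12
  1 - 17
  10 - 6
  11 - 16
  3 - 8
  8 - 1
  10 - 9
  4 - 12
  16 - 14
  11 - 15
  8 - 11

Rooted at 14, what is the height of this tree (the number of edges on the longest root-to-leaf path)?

A deepest node is 2, reached by 14–16–11–8–12–2.
That path has 5 edges, so the height is 5.

5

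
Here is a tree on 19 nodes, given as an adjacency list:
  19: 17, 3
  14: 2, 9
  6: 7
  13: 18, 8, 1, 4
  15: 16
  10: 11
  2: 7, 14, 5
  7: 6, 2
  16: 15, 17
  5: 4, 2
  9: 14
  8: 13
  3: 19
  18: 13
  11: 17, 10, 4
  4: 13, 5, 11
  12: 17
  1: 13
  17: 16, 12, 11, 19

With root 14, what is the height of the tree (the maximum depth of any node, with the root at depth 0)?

7

3 sits deepest: 14 → 2 → 5 → 4 → 11 → 17 → 19 → 3 — 7 edges from the root.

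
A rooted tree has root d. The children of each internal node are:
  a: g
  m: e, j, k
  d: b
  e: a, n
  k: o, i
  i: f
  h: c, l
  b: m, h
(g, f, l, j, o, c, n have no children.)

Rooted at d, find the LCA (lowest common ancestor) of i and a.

Ancestors of i (toward the root): i, k, m, b, d.
Ancestors of a: a, e, m, b, d.
The deepest node appearing in both lists is m.

m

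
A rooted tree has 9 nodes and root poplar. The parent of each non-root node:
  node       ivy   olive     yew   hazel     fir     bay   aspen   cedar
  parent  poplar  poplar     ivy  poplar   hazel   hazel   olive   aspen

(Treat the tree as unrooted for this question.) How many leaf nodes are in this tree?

4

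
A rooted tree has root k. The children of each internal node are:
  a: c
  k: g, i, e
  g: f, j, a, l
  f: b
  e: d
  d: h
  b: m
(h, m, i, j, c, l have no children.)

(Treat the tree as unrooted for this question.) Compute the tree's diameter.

BFS from h reaches m last, at distance 7; BFS from m confirms no node is farther.
Path: h – d – e – k – g – f – b – m.

7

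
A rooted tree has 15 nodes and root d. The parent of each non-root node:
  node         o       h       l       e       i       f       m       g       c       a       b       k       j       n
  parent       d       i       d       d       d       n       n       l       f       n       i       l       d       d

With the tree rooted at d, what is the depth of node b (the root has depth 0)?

2

Climbing from b to the root: b → i → d. That's 2 steps.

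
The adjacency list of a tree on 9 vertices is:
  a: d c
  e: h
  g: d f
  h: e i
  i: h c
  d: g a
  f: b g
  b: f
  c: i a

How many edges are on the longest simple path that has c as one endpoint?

Distances from c peak at 5, attained at b.
c – a – d – g – f – b

5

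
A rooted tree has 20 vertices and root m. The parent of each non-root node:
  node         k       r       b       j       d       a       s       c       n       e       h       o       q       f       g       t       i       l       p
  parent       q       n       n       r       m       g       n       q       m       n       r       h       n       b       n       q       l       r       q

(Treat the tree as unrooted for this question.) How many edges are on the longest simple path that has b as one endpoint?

4

A farthest node from b is i (o also at distance 4).
The path b-n-r-l-i has 4 edges.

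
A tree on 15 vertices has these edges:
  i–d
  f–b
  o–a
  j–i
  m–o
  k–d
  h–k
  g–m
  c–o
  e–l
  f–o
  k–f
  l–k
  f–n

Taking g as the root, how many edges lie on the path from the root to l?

Path from g to l: g–m–o–f–k–l, which has 5 edges.

5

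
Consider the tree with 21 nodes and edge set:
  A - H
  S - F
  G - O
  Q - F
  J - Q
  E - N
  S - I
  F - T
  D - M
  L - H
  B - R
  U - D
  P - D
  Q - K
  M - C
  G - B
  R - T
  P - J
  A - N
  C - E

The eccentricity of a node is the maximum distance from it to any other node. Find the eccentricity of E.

12

A farthest node from E is O.
The path E–C–M–D–P–J–Q–F–T–R–B–G–O has 12 edges.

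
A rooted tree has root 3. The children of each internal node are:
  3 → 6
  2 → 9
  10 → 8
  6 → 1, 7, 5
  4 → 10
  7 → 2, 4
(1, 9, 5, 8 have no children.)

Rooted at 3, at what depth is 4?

3

Climbing from 4 to the root: 4 – 7 – 6 – 3. That's 3 steps.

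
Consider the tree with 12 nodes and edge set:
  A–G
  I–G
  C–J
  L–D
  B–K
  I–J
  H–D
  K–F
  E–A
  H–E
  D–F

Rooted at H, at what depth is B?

Climbing from B to the root: B – K – F – D – H. That's 4 steps.

4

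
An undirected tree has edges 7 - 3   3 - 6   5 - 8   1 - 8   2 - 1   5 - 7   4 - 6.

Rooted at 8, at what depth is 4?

5

Climbing from 4 to the root: 4–6–3–7–5–8. That's 5 steps.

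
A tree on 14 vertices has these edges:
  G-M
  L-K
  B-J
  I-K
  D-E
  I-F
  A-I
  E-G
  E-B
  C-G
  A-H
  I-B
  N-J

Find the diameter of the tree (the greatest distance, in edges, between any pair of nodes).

6

Starting from M, a farthest node is H at distance 6.
One longest path: M – G – E – B – I – A – H.
So the diameter is 6.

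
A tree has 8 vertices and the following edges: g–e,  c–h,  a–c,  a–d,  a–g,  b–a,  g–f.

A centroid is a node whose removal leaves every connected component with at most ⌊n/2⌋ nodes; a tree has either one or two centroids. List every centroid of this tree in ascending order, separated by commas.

If a is removed the pieces have sizes 3, 2, 1, 1, all ≤ ⌊8/2⌋ = 4.
No neighbour of a does as well, so a is the unique centroid.

a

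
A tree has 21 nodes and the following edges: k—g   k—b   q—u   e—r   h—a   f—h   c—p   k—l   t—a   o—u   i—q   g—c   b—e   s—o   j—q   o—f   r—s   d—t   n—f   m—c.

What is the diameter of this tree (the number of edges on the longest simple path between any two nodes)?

13

Starting from d, a farthest node is p at distance 13.
One longest path: d - t - a - h - f - o - s - r - e - b - k - g - c - p.
So the diameter is 13.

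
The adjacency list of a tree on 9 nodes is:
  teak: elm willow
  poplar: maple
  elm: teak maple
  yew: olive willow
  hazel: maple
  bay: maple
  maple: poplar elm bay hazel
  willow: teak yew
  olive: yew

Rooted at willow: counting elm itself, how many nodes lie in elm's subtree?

5

The subtree rooted at elm contains: elm, maple, hazel, poplar, bay — 5 nodes.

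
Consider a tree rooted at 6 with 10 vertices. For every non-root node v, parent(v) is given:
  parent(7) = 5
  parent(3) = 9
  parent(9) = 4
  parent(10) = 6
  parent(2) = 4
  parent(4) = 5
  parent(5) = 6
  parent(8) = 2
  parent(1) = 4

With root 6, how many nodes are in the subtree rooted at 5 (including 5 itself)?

The subtree rooted at 5 contains: 5, 4, 7, 2, 9, 1, 8, 3 — 8 nodes.

8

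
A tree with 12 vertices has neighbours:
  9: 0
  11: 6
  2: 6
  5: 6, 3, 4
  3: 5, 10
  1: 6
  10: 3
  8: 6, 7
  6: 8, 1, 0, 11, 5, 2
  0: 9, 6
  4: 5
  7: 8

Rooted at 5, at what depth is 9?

3

5–6–0–9 — 3 edges.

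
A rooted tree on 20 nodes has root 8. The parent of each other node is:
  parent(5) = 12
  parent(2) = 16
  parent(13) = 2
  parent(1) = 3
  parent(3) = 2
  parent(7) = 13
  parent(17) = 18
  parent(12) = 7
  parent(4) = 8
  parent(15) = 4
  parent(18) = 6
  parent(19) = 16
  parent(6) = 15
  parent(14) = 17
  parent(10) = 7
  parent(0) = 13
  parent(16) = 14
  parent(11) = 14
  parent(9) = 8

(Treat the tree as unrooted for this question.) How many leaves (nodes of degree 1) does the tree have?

Exactly 7 nodes have a single neighbour: 0, 1, 5, 9, 10, 11, 19.

7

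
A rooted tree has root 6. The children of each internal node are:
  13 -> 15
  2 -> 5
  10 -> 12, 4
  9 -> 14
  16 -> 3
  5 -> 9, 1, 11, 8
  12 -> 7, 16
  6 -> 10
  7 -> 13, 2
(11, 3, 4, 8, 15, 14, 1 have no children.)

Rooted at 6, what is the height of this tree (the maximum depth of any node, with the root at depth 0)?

A deepest node is 14, reached by 6 → 10 → 12 → 7 → 2 → 5 → 9 → 14.
That path has 7 edges, so the height is 7.

7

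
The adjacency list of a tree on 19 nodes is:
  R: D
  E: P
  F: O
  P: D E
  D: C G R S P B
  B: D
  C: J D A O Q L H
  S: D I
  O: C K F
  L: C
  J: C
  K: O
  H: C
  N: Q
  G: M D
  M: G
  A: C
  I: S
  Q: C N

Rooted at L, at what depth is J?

L – C – J — 2 edges.

2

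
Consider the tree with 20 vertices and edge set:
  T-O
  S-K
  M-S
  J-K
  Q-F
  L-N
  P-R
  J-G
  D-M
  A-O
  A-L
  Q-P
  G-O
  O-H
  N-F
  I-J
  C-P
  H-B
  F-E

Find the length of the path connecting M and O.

The path is M – S – K – J – G – O, which has 5 edges.

5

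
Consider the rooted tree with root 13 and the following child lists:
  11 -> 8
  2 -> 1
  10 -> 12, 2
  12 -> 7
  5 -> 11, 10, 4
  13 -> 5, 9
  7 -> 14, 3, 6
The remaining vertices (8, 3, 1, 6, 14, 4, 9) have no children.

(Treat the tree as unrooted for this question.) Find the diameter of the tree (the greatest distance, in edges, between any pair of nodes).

6

Starting from 14, a farthest node is 8 at distance 6.
One longest path: 14-7-12-10-5-11-8.
So the diameter is 6.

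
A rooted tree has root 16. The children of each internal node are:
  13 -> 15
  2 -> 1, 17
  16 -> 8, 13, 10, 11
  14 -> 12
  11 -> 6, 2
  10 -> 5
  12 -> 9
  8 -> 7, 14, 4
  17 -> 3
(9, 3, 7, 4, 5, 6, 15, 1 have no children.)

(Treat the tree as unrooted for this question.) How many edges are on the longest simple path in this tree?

8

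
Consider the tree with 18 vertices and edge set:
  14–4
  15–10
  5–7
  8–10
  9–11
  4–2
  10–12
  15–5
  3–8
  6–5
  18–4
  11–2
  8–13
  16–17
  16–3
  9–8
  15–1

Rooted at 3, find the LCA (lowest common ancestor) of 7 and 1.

15

7's ancestor chain is 7, 5, 15, 10, 8, 3 and 1's is 1, 15, 10, 8, 3; they first meet at 15.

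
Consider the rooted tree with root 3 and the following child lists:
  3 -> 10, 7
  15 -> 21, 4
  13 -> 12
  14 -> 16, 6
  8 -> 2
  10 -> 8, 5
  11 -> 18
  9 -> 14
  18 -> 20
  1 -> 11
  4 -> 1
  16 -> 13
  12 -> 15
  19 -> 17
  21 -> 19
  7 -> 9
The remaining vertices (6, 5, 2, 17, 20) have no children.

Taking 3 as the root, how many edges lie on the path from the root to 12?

6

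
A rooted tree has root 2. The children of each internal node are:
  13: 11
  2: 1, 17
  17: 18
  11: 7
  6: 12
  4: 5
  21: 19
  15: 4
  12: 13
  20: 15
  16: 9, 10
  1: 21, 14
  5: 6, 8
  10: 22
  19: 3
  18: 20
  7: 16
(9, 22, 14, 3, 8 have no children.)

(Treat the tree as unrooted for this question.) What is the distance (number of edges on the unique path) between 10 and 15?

9

10–16–7–11–13–12–6–5–4–15: 9 edges.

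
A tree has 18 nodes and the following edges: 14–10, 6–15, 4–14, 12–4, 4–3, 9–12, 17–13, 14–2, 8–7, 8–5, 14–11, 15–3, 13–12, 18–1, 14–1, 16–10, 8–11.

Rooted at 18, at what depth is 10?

3

Climbing from 10 to the root: 10–14–1–18. That's 3 steps.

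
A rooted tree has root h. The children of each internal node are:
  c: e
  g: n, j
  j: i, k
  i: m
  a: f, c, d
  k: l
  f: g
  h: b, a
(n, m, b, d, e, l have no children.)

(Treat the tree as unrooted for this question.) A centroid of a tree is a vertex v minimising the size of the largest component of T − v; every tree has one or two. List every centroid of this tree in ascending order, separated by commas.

f, g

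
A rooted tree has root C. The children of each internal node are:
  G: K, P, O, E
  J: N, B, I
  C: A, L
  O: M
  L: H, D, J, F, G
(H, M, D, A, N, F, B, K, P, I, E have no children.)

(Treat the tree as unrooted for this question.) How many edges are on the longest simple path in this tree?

5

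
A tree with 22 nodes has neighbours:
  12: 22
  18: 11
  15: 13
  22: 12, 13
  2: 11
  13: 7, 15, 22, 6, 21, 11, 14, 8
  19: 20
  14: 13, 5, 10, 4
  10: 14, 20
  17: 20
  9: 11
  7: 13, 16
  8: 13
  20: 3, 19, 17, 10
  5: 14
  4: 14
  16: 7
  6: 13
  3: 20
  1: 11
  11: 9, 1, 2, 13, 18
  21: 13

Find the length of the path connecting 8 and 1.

The path is 8 – 13 – 11 – 1, which has 3 edges.

3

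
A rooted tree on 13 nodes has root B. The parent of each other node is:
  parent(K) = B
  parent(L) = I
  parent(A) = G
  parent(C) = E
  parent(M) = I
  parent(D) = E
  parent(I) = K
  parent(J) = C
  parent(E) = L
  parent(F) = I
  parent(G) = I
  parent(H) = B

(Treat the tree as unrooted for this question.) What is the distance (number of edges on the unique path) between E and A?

4

Walking from E: E–L–I–G–A. Length 4.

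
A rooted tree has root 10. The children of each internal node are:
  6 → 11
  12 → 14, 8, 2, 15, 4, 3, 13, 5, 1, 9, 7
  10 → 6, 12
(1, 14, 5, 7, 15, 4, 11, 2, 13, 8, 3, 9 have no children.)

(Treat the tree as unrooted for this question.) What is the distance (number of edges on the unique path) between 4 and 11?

4 - 12 - 10 - 6 - 11: 4 edges.

4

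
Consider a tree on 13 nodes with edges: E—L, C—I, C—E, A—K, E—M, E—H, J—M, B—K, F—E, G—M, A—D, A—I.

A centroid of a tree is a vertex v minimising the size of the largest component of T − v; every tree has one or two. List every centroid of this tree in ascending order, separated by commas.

If E is removed the pieces have sizes 6, 3, 1, 1, 1, all ≤ ⌊13/2⌋ = 6.
Every other node leaves some component of size > 6, so the centroid is unique.

E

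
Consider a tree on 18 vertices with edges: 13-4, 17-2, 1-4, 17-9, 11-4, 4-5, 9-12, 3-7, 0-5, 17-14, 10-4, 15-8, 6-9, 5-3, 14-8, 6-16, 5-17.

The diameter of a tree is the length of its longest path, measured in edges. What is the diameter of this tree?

A longest path is 16–6–9–17–5–4–11, with 6 edges.

6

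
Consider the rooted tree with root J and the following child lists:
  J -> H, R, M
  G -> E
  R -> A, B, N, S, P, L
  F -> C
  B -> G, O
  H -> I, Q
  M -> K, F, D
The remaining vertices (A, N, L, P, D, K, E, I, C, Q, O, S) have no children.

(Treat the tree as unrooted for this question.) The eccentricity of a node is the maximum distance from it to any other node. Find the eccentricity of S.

5

Distances from S peak at 5, attained at C.
S–R–J–M–F–C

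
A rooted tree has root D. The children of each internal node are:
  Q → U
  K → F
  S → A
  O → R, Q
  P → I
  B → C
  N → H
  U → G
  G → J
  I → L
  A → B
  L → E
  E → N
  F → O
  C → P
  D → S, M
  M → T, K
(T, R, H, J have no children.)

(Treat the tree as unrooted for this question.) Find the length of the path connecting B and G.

10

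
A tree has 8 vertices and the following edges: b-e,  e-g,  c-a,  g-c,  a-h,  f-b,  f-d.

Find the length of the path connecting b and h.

5

Walking from b: b - e - g - c - a - h. Length 5.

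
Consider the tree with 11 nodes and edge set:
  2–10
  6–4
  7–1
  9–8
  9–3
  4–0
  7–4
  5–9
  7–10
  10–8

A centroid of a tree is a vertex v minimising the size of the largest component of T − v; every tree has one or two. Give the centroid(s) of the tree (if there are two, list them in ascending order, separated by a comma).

Delete 10: the remaining components have sizes 5, 4, 1. Max 5 ≤ 5, so 10 is a centroid.
No neighbour of 10 does as well, so 10 is the unique centroid.

10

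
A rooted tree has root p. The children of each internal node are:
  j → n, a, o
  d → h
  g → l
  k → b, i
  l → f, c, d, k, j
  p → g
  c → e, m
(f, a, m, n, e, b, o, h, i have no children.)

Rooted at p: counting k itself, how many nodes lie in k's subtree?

k's subtree: {k, i, b}, size 3.

3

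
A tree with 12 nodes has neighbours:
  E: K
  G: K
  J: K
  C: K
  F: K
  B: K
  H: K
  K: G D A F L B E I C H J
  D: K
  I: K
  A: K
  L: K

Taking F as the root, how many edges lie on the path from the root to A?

2

Climbing from A to the root: A–K–F. That's 2 steps.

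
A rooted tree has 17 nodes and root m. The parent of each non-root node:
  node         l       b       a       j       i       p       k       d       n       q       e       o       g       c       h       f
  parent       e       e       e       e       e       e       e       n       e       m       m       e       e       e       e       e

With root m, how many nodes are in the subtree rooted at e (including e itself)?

15

e's subtree: {e, k, i, h, n, b, g, f, a, c, o, j, l, p, d}, size 15.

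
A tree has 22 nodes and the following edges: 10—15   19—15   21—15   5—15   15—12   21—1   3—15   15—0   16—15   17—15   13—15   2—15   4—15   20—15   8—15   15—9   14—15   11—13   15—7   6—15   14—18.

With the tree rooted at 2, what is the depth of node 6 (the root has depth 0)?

Climbing from 6 to the root: 6 – 15 – 2. That's 2 steps.

2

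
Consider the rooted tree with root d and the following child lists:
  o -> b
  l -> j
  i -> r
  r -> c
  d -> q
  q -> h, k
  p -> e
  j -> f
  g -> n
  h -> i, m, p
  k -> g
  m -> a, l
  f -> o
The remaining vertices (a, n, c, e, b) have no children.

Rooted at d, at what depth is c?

d – q – h – i – r – c — 5 edges.

5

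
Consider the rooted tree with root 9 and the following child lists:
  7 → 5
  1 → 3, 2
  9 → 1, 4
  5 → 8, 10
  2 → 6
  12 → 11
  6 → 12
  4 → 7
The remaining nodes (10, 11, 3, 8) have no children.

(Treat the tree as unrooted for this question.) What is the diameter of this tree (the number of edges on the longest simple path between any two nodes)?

A longest path is 10–5–7–4–9–1–2–6–12–11, with 9 edges.

9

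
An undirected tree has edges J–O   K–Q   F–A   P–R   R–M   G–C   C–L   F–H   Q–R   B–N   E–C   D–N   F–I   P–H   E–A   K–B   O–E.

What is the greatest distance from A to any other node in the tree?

9

A farthest node from A is D.
The path A-F-H-P-R-Q-K-B-N-D has 9 edges.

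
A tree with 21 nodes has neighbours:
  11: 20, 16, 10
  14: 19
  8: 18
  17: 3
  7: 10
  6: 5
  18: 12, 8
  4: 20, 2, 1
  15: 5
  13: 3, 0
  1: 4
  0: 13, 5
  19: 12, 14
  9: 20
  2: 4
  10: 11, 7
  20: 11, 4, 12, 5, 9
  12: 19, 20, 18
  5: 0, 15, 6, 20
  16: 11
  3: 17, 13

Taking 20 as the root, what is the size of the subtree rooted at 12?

The subtree rooted at 12 contains: 12, 19, 18, 14, 8 — 5 nodes.

5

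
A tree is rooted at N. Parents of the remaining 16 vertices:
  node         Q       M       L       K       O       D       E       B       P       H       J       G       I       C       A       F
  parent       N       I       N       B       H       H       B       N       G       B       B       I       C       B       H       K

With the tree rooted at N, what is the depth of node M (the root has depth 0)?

4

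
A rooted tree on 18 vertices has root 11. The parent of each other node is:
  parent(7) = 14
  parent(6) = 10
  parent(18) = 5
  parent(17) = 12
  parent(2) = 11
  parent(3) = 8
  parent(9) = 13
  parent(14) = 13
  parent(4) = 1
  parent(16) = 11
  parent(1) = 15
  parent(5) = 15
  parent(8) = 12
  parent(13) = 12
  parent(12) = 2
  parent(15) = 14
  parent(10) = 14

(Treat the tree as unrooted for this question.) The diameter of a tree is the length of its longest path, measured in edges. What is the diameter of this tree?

Starting from 16, a farthest node is 4 at distance 8.
One longest path: 16–11–2–12–13–14–15–1–4.
So the diameter is 8.

8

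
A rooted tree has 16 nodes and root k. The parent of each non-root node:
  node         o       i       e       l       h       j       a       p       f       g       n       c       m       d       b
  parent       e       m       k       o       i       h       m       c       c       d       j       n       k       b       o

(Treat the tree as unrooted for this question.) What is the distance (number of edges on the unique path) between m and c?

The path is m–i–h–j–n–c, which has 5 edges.

5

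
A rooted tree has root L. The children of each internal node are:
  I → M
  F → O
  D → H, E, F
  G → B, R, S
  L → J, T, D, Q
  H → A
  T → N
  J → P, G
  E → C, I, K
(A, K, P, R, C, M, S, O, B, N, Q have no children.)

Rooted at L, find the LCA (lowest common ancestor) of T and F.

L

T's ancestor chain is T, L and F's is F, D, L; they first meet at L.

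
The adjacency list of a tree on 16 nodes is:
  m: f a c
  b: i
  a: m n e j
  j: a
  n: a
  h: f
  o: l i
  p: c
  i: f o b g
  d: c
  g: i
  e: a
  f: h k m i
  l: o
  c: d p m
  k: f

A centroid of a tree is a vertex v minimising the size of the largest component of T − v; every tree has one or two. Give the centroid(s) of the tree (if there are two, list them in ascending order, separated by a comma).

f, m

Removing f splits the tree into components of sizes 8, 5, 1, 1; the largest is 8 ≤ ⌊16/2⌋ = 8.
m is adjacent to f and is also a centroid (the largest component after removing it is likewise 8).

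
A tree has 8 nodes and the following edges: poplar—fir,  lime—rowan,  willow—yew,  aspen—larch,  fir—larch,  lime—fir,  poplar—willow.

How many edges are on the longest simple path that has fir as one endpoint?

Distances from fir peak at 3, attained at yew.
fir – poplar – willow – yew

3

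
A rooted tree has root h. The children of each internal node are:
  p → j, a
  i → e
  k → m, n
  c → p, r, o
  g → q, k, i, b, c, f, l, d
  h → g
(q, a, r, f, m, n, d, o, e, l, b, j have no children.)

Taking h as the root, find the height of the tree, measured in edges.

A deepest node is j, reached by h–g–c–p–j.
That path has 4 edges, so the height is 4.

4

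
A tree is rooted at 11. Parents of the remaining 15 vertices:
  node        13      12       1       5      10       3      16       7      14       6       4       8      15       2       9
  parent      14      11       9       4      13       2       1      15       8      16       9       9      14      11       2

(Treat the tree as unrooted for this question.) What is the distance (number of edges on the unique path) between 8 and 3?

3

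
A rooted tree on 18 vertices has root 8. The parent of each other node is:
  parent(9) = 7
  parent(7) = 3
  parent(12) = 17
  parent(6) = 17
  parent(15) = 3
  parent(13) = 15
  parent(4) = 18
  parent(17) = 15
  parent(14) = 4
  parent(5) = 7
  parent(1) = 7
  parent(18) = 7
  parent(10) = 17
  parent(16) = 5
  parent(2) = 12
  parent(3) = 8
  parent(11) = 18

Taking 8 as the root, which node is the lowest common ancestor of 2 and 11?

3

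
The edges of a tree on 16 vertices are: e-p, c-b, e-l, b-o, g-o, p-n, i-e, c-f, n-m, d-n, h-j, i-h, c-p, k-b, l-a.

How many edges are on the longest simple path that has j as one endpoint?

8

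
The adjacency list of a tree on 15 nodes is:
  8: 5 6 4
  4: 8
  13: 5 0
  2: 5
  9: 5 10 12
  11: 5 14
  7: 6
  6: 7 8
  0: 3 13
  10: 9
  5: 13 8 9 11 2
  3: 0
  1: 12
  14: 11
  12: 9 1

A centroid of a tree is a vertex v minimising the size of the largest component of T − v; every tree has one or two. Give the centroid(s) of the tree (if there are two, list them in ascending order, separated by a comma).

5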